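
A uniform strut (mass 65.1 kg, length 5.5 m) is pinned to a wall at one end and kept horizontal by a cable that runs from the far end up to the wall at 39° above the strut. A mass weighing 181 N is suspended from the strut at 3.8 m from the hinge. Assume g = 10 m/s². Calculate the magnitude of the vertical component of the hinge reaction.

|H_y| ≈ 381 N

Take torques about the hinge: T sin 39° · 5.5 = 65.1×10×2.75 + 181×3.8 = 2478.1 N·m.
So T = 2478.1 / (0.6293 × 5.5) = 715.94 N.
ΣF_y = 0: H_y = (65.1×10 + 181) − T sin 39° = 832 − 450.55 = 381.45 N.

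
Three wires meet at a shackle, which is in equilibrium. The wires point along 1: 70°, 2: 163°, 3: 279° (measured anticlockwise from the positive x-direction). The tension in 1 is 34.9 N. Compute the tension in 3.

T_3 ≈ 38.8 N

Resolve: ΣF_x = 34.9 cos 70° + T_2 cos 163° + T_3 cos 279° = 0.
        ΣF_y = 34.9 sin 70° + T_2 sin 163° + T_3 sin 279° = 0.
The known terms sum to (11.94, 32.8) N, so -0.9563 T_2 + 0.1564 T_3 = -11.94 and 0.2924 T_2 − 0.9877 T_3 = -32.8.
Solving simultaneously: T_2 = 18.83 N, T_3 = 38.78 N.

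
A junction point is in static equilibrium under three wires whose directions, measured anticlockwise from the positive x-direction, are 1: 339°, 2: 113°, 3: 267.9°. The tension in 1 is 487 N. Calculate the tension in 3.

T_3 ≈ 826 N

Resolve: ΣF_x = 487 cos 339° + T_2 cos 113° + T_3 cos 267.9° = 0.
        ΣF_y = 487 sin 339° + T_2 sin 113° + T_3 sin 267.9° = 0.
The known terms sum to (454.7, -174.5) N, so -0.3907 T_2 − 0.0366 T_3 = -454.7 and 0.9205 T_2 − 0.9993 T_3 = 174.5.
Solving simultaneously: T_2 = 1086 N, T_3 = 825.8 N.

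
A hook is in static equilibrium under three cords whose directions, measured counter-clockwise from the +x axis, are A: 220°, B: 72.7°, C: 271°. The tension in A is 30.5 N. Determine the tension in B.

Resolve: ΣF_x = 30.5 cos 220° + T_B cos 72.7° + T_C cos 271° = 0.
        ΣF_y = 30.5 sin 220° + T_B sin 72.7° + T_C sin 271° = 0.
The known terms sum to (-23.36, -19.61) N, so 0.2974 T_B + 0.0175 T_C = 23.36 and 0.9548 T_B − 0.9998 T_C = 19.61.
Solving simultaneously: T_B = 75.49 N, T_C = 52.48 N.

T_B ≈ 75.5 N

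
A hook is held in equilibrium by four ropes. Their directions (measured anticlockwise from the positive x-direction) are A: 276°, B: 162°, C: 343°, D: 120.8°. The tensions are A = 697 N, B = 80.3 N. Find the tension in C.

Resolve: ΣF_x = 697 cos 276° + 80.3 cos 162° + T_C cos 343° + T_D cos 120.8° = 0.
        ΣF_y = 697 sin 276° + 80.3 sin 162° + T_C sin 343° + T_D sin 120.8° = 0.
The known terms sum to (-3.513, -668.4) N, so 0.9563 T_C − 0.5120 T_D = 3.513 and -0.2924 T_C + 0.8590 T_D = 668.4.
Solving simultaneously: T_C = 514 N, T_D = 953.1 N.

T_C ≈ 514 N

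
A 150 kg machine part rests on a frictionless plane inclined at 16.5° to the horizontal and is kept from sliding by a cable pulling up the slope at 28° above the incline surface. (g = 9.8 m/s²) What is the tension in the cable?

T ≈ 473 N

Take axes along and perpendicular to the incline. Weight components: W sin 16.5° = 417.5 N down-slope, W cos 16.5° = 1409 N into the surface.
Along incline: T cos 28° = W sin 16.5° → T = 472.9 N.
Perpendicular: N = W cos 16.5° − T sin 28° = 1187 N.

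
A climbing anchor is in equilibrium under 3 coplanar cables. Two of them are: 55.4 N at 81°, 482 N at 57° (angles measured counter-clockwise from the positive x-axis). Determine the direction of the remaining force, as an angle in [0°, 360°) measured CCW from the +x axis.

θ ≈ 239°

Sum the known components: ΣF_x = 271.2 N, ΣF_y = 459 N.
For equilibrium the remaining force must supply (−ΣF_x, −ΣF_y) = (-271.2, -459) N.
Magnitude = √((-271.2)² + (-459)²) = 533.1 N; direction = atan2(-459, -271.2) = 239.4°.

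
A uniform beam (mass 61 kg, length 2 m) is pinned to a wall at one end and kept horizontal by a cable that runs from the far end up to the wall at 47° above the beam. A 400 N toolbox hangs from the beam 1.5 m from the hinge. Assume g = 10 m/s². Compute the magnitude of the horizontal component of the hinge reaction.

H_x ≈ 564 N

Take torques about the hinge: T sin 47° · 2 = 61×10×1 + 400×1.5 = 1210 N·m.
So T = 1210 / (0.7314 × 2) = 827.23 N.
ΣF_x = 0: H_x = T cos 47° = 564.17 N.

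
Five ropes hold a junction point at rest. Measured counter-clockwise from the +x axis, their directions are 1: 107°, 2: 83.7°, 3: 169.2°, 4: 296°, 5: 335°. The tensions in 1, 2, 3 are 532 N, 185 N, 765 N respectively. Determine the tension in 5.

T_5 ≈ 684 N

Resolve: ΣF_x = 532 cos 107° + 185 cos 83.7° + 765 cos 169.2° + T_4 cos 296° + T_5 cos 335° = 0.
        ΣF_y = 532 sin 107° + 185 sin 83.7° + 765 sin 169.2° + T_4 sin 296° + T_5 sin 335° = 0.
The known terms sum to (-886.7, 836) N, so 0.4384 T_4 + 0.9063 T_5 = 886.7 and -0.8988 T_4 − 0.4226 T_5 = -836.
Solving simultaneously: T_4 = 608.5 N, T_5 = 684 N.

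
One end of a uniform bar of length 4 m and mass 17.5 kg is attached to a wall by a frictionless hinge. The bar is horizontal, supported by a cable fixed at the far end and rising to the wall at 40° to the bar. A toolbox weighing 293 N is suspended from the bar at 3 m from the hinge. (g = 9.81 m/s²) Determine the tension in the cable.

T ≈ 475 N

Take torques about the hinge: T sin 40° · 4 = 17.5×9.81×2 + 293×3 = 1222.3 N·m.
So T = 1222.3 / (0.6428 × 4) = 475.41 N.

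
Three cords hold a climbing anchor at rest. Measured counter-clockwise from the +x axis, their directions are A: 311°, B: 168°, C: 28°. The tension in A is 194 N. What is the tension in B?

T_B ≈ 294 N

Resolve: ΣF_x = 194 cos 311° + T_B cos 168° + T_C cos 28° = 0.
        ΣF_y = 194 sin 311° + T_B sin 168° + T_C sin 28° = 0.
The known terms sum to (127.3, -146.4) N, so -0.9781 T_B + 0.8829 T_C = -127.3 and 0.2079 T_B + 0.4695 T_C = 146.4.
Solving simultaneously: T_B = 294.1 N, T_C = 181.6 N.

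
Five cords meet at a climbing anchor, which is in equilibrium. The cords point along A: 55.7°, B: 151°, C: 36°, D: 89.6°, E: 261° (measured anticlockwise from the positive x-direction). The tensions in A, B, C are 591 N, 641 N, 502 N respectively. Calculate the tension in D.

T_D ≈ 34.7 N

Resolve: ΣF_x = 591 cos 55.7° + 641 cos 151° + 502 cos 36° + T_D cos 89.6° + T_E cos 261° = 0.
        ΣF_y = 591 sin 55.7° + 641 sin 151° + 502 sin 36° + T_D sin 89.6° + T_E sin 261° = 0.
The known terms sum to (178.5, 1094) N, so 0.0070 T_D − 0.1564 T_E = -178.5 and 1.0000 T_D − 0.9877 T_E = -1094.
Solving simultaneously: T_D = 34.73 N, T_E = 1143 N.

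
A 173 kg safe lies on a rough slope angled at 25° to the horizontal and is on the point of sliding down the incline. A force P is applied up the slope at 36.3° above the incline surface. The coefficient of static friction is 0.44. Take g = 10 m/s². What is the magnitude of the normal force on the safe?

On the verge of sliding down the incline, friction equals μN and acts up the slope.
Perpendicular: N + P sin 36.3° = W cos 25° = 1568 N.
Along incline: P cos 36.3° + μN = W sin 25° with W sin 25° = 731.1 N.
Solving the pair for P and N: P = 75.62 N, N = 1523 N (and f = μN = 670.2 N).

N ≈ 1520 N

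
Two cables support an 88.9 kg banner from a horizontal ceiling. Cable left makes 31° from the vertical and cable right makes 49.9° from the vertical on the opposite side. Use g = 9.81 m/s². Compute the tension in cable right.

Angles from the horizontal: cable left is 90° − 31° = 59°, cable right is 90° − 49.9° = 40.1°.
Weight W = 88.9 × 9.81 = 872.1 N acts straight down.
Horizontal: T_left cos 59° = T_right cos 40.1°  →  T_left = 1.485 T_right.
Vertical: T_left sin 59° + T_right sin 40.1° = 872.1.
Substituting the horizontal relation into the vertical equation gives 1.917 T_right = 872.1, so T_right = 454.9 N.

T_right ≈ 455 N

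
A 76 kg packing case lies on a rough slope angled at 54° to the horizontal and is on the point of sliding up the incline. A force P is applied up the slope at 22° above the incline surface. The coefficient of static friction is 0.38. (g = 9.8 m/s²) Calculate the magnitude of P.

P ≈ 719 N

On the verge of sliding up the incline, friction equals μN and acts down the slope.
Perpendicular: N + P sin 22° = W cos 54° = 437.8 N.
Along incline: P cos 22° = W sin 54° + μN  with W sin 54° = 602.6 N.
Solving the pair for P and N: P = 718.9 N, N = 168.5 N (and f = μN = 64.02 N).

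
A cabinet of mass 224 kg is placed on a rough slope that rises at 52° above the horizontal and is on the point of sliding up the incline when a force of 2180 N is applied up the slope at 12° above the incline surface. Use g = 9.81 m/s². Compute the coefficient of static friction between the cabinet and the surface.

μ ≈ 0.445

On the verge of sliding up the incline, friction is at its maximum μN and acts down the slope.
Perpendicular to incline: N = W cos 52° − P sin 12° = 1353 − 453.2 = 899.6 N.
Along incline: P cos 12° − μN = W sin 52° → μ = −(W sin 52° − P cos 12°) / N = 0.4455.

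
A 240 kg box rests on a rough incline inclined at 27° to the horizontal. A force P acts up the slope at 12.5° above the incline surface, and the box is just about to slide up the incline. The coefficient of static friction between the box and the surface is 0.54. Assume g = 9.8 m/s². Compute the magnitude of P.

P ≈ 2010 N

On the verge of sliding up the incline, friction equals μN and acts down the slope.
Perpendicular: N + P sin 12.5° = W cos 27° = 2096 N.
Along incline: P cos 12.5° = W sin 27° + μN  with W sin 27° = 1068 N.
Solving the pair for P and N: P = 2012 N, N = 1660 N (and f = μN = 896.5 N).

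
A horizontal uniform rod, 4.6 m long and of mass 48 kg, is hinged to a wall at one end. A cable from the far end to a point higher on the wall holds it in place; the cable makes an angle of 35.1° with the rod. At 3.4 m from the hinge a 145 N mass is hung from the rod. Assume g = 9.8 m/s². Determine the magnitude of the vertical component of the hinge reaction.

Take torques about the hinge: T sin 35.1° · 4.6 = 48×9.8×2.3 + 145×3.4 = 1574.9 N·m.
So T = 1574.9 / (0.5750 × 4.6) = 595.43 N.
ΣF_y = 0: H_y = (48×9.8 + 145) − T sin 35.1° = 615.4 − 342.37 = 273.03 N.

|H_y| ≈ 273 N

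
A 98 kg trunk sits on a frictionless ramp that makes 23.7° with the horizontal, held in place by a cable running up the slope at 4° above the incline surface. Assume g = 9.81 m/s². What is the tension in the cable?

Take axes along and perpendicular to the incline. Weight components: W sin 23.7° = 386.4 N down-slope, W cos 23.7° = 880.3 N into the surface.
Along incline: T cos 4° = W sin 23.7° → T = 387.4 N.
Perpendicular: N = W cos 23.7° − T sin 4° = 853.3 N.

T ≈ 387 N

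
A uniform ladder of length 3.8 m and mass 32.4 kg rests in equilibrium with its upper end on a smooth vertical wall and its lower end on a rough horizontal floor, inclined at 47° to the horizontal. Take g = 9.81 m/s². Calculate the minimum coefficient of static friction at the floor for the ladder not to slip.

μ_min ≈ 0.466

ΣF_y = 0: N_floor = 32.4×9.81 = 317.84 N.
Torques about the foot: N_wall · 3.8 sin 47° = 32.4×9.81×1.9 cos 47° → N_wall = 148.2 N.
ΣF_x = 0: f_floor = N_wall = 148.2 N.
μ_min = f_floor / N_floor = 148.2 / 317.84 = 0.4663.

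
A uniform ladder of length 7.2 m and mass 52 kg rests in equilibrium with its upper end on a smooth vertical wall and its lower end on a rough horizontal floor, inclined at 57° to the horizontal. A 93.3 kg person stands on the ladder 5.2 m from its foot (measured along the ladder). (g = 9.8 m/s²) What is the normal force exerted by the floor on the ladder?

N_floor ≈ 1420 N

ΣF_y = 0: N_floor = 52×9.8 + 93.3×9.8 = 1423.9 N.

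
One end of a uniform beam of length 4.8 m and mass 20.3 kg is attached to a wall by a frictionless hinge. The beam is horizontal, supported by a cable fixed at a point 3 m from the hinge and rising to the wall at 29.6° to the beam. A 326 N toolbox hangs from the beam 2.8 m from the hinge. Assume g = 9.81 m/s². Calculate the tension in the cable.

Take torques about the hinge: T sin 29.6° · 3 = 20.3×9.81×2.4 + 326×2.8 = 1390.7 N·m.
So T = 1390.7 / (0.4939 × 3) = 938.53 N.

T ≈ 939 N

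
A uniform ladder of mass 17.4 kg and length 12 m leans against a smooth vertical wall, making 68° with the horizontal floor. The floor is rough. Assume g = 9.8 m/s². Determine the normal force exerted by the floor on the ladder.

ΣF_y = 0: N_floor = 17.4×9.8 = 170.52 N.

N_floor ≈ 171 N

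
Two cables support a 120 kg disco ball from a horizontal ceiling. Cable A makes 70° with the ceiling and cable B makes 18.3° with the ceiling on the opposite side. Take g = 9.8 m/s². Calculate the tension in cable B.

T_B ≈ 402 N

Weight W = 120 × 9.8 = 1176 N acts straight down.
Horizontal: T_A cos 70° = T_B cos 18.3°  →  T_A = 2.776 T_B.
Vertical: T_A sin 70° + T_B sin 18.3° = 1176.
Substituting the horizontal relation into the vertical equation gives 2.923 T_B = 1176, so T_B = 402.4 N.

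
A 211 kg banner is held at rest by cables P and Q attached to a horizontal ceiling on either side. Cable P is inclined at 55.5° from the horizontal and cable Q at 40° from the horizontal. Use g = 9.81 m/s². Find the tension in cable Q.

Weight W = 211 × 9.81 = 2070 N acts straight down.
Horizontal: T_P cos 55.5° = T_Q cos 40°  →  T_P = 1.352 T_Q.
Vertical: T_P sin 55.5° + T_Q sin 40° = 2070.
Substituting the horizontal relation into the vertical equation gives 1.757 T_Q = 2070, so T_Q = 1178 N.

T_Q ≈ 1180 N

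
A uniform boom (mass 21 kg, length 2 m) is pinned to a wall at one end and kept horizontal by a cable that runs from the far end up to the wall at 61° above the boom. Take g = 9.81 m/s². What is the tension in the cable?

T ≈ 118 N

Take torques about the hinge: T sin 61° · 2 = 21×9.81×1 = 206.01 N·m.
So T = 206.01 / (0.8746 × 2) = 117.77 N.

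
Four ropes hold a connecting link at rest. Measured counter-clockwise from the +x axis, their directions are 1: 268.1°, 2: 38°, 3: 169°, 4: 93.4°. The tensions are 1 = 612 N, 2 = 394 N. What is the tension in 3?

Resolve: ΣF_x = 612 cos 268.1° + 394 cos 38° + T_3 cos 169° + T_4 cos 93.4° = 0.
        ΣF_y = 612 sin 268.1° + 394 sin 38° + T_3 sin 169° + T_4 sin 93.4° = 0.
The known terms sum to (290.2, -369.1) N, so -0.9816 T_3 − 0.0593 T_4 = -290.2 and 0.1908 T_3 + 0.9982 T_4 = 369.1.
Solving simultaneously: T_3 = 276.5 N, T_4 = 316.9 N.

T_3 ≈ 276 N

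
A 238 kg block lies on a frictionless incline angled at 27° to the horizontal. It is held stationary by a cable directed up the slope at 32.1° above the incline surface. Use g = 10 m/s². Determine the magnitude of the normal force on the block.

N ≈ 1440 N

Take axes along and perpendicular to the incline. Weight components: W sin 27° = 1080 N down-slope, W cos 27° = 2121 N into the surface.
Along incline: T cos 32.1° = W sin 27° → T = 1275 N.
Perpendicular: N = W cos 27° − T sin 32.1° = 1443 N.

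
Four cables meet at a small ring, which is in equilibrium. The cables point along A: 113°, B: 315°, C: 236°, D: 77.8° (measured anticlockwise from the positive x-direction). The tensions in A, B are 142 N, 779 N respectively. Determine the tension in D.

Resolve: ΣF_x = 142 cos 113° + 779 cos 315° + T_C cos 236° + T_D cos 77.8° = 0.
        ΣF_y = 142 sin 113° + 779 sin 315° + T_C sin 236° + T_D sin 77.8° = 0.
The known terms sum to (495.4, -420.1) N, so -0.5592 T_C + 0.2113 T_D = -495.4 and -0.8290 T_C + 0.9774 T_D = 420.1.
Solving simultaneously: T_C = 1543 N, T_D = 1738 N.

T_D ≈ 1740 N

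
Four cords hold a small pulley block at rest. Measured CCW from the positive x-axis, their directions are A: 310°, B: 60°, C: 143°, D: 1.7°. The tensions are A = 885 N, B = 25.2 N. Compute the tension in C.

Resolve: ΣF_x = 885 cos 310° + 25.2 cos 60° + T_C cos 143° + T_D cos 1.7° = 0.
        ΣF_y = 885 sin 310° + 25.2 sin 60° + T_C sin 143° + T_D sin 1.7° = 0.
The known terms sum to (581.5, -656.1) N, so -0.7986 T_C + 0.9996 T_D = -581.5 and 0.6018 T_C + 0.0297 T_D = 656.1.
Solving simultaneously: T_C = 1077 N, T_D = 278.4 N.

T_C ≈ 1080 N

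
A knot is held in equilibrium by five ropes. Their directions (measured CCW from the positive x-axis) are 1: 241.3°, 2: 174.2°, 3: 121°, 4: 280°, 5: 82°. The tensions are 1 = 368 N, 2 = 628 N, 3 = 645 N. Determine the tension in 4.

T_4 ≈ 3770 N

Resolve: ΣF_x = 368 cos 241.3° + 628 cos 174.2° + 645 cos 121° + T_4 cos 280° + T_5 cos 82° = 0.
        ΣF_y = 368 sin 241.3° + 628 sin 174.2° + 645 sin 121° + T_4 sin 280° + T_5 sin 82° = 0.
The known terms sum to (-1134, 293.5) N, so 0.1736 T_4 + 0.1392 T_5 = 1134 and -0.9848 T_4 + 0.9903 T_5 = -293.5.
Solving simultaneously: T_4 = 3765 N, T_5 = 3448 N.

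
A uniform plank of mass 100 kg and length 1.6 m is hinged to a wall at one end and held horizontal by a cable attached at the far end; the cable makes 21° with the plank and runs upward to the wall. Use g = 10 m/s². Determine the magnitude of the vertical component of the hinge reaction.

Take torques about the hinge: T sin 21° · 1.6 = 100×10×0.8 = 800 N·m.
So T = 800 / (0.3584 × 1.6) = 1395.2 N.
ΣF_y = 0: H_y = (100×10) − T sin 21° = 1000 − 500 = 500 N.

|H_y| ≈ 500 N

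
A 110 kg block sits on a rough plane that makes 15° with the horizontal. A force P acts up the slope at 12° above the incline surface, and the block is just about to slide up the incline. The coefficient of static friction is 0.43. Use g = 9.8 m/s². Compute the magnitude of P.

P ≈ 681 N

On the verge of sliding up the incline, friction equals μN and acts down the slope.
Perpendicular: N + P sin 12° = W cos 15° = 1041 N.
Along incline: P cos 12° = W sin 15° + μN  with W sin 15° = 279 N.
Solving the pair for P and N: P = 680.8 N, N = 899.7 N (and f = μN = 386.9 N).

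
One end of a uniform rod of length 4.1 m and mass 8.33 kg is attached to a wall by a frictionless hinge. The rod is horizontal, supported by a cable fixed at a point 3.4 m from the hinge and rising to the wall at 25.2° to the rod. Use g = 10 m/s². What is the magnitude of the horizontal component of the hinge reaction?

Take torques about the hinge: T sin 25.2° · 3.4 = 8.33×10×2.05 = 170.76 N·m.
So T = 170.76 / (0.4258 × 3.4) = 117.96 N.
ΣF_x = 0: H_x = T cos 25.2° = 106.73 N.

H_x ≈ 107 N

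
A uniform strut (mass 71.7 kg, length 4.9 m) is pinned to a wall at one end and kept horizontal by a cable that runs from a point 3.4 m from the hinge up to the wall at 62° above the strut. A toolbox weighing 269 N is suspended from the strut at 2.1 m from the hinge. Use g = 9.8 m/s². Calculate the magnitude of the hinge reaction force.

|H| ≈ 466 N

Take torques about the hinge: T sin 62° · 3.4 = 71.7×9.8×2.45 + 269×2.1 = 2286.4 N·m.
So T = 2286.4 / (0.8829 × 3.4) = 761.63 N.
ΣF_x = 0: H_x = T cos 62° = 357.56 N.
ΣF_y = 0: H_y = (71.7×9.8 + 269) − T sin 62° = 971.66 − 672.48 = 299.18 N.
|H| = √(H_x² + H_y²) = √((357.56)² + (299.18)²) = 466.22 N.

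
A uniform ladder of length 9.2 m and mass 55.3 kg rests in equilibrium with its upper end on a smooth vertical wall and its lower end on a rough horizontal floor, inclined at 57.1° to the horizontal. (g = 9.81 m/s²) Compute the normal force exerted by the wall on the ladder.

N_wall ≈ 175 N

Torques about the foot: N_wall · 9.2 sin 57.1° = 55.3×9.81×4.6 cos 57.1° → N_wall = 175.48 N.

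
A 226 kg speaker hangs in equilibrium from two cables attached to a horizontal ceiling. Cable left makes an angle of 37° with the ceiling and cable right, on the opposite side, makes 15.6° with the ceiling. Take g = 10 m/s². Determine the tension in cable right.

T_right ≈ 2270 N

Weight W = 226 × 10 = 2260 N acts straight down.
Horizontal: T_left cos 37° = T_right cos 15.6°  →  T_left = 1.206 T_right.
Vertical: T_left sin 37° + T_right sin 15.6° = 2260.
Substituting the horizontal relation into the vertical equation gives 0.9947 T_right = 2260, so T_right = 2272 N.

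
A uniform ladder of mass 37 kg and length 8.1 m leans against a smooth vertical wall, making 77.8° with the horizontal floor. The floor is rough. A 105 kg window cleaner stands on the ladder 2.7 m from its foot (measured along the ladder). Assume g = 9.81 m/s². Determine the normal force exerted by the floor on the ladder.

N_floor ≈ 1390 N

ΣF_y = 0: N_floor = 37×9.81 + 105×9.81 = 1393 N.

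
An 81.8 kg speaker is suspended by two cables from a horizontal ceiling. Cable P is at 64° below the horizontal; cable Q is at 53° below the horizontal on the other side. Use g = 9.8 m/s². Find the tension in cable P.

Weight W = 81.8 × 9.8 = 801.6 N acts straight down.
Horizontal: T_P cos 64° = T_Q cos 53°  →  T_Q = 0.7284 T_P.
Vertical: T_P sin 64° + T_Q sin 53° = 801.6.
Substituting the horizontal relation into the vertical equation gives 1.481 T_P = 801.6, so T_P = 541.5 N.

T_P ≈ 541 N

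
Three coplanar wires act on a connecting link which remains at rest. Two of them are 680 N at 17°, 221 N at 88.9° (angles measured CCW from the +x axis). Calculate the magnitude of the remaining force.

F ≈ 778 N

Sum the known components: ΣF_x = 654.5 N, ΣF_y = 419.8 N.
For equilibrium the remaining force must supply (−ΣF_x, −ΣF_y) = (-654.5, -419.8) N.
Magnitude = √((-654.5)² + (-419.8)²) = 777.6 N; direction = atan2(-419.8, -654.5) = 212.7°.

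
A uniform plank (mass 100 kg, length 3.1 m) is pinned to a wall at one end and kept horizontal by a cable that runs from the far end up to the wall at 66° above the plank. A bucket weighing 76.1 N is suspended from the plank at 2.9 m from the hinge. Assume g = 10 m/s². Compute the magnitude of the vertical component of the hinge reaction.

|H_y| ≈ 505 N

Take torques about the hinge: T sin 66° · 3.1 = 100×10×1.55 + 76.1×2.9 = 1770.7 N·m.
So T = 1770.7 / (0.9135 × 3.1) = 625.25 N.
ΣF_y = 0: H_y = (100×10 + 76.1) − T sin 66° = 1076.1 − 571.19 = 504.91 N.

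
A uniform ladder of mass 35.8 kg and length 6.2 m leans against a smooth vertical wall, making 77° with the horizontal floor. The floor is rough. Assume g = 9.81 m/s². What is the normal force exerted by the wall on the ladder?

N_wall ≈ 40.5 N

Torques about the foot: N_wall · 6.2 sin 77° = 35.8×9.81×3.1 cos 77° → N_wall = 40.54 N.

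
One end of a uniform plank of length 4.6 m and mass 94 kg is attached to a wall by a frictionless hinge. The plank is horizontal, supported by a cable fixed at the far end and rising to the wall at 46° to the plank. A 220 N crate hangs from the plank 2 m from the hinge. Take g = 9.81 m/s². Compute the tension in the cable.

T ≈ 774 N

Take torques about the hinge: T sin 46° · 4.6 = 94×9.81×2.3 + 220×2 = 2560.9 N·m.
So T = 2560.9 / (0.7193 × 4.6) = 773.93 N.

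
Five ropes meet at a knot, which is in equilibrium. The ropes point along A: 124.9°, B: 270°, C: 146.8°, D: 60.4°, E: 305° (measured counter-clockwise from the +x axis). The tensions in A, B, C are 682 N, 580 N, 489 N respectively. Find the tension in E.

Resolve: ΣF_x = 682 cos 124.9° + 580 cos 270° + 489 cos 146.8° + T_D cos 60.4° + T_E cos 305° = 0.
        ΣF_y = 682 sin 124.9° + 580 sin 270° + 489 sin 146.8° + T_D sin 60.4° + T_E sin 305° = 0.
The known terms sum to (-799.4, 247.1) N, so 0.4939 T_D + 0.5736 T_E = 799.4 and 0.8695 T_D − 0.8192 T_E = -247.1.
Solving simultaneously: T_D = 568 N, T_E = 904.6 N.

T_E ≈ 905 N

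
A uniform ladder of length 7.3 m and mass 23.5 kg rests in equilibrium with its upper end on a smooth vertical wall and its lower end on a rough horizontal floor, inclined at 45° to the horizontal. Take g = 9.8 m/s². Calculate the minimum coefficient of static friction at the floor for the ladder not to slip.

ΣF_y = 0: N_floor = 23.5×9.8 = 230.3 N.
Torques about the foot: N_wall · 7.3 sin 45° = 23.5×9.8×3.65 cos 45° → N_wall = 115.15 N.
ΣF_x = 0: f_floor = N_wall = 115.15 N.
μ_min = f_floor / N_floor = 115.15 / 230.3 = 0.5.

μ_min ≈ 0.500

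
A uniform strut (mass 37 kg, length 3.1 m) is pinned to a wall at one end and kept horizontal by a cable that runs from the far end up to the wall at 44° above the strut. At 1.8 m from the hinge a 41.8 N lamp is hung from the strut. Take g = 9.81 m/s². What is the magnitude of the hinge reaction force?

Take torques about the hinge: T sin 44° · 3.1 = 37×9.81×1.55 + 41.8×1.8 = 637.84 N·m.
So T = 637.84 / (0.6947 × 3.1) = 296.2 N.
ΣF_x = 0: H_x = T cos 44° = 213.07 N.
ΣF_y = 0: H_y = (37×9.81 + 41.8) − T sin 44° = 404.77 − 205.76 = 199.01 N.
|H| = √(H_x² + H_y²) = √((213.07)² + (199.01)²) = 291.55 N.

|H| ≈ 292 N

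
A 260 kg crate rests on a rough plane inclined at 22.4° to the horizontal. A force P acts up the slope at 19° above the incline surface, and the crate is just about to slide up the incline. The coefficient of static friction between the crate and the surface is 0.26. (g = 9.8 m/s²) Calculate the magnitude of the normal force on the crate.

N ≈ 1860 N

On the verge of sliding up the incline, friction equals μN and acts down the slope.
Perpendicular: N + P sin 19° = W cos 22.4° = 2356 N.
Along incline: P cos 19° = W sin 22.4° + μN  with W sin 22.4° = 971 N.
Solving the pair for P and N: P = 1537 N, N = 1855 N (and f = μN = 482.4 N).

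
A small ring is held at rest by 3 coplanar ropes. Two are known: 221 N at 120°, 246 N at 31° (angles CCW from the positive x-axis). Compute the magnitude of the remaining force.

Sum the known components: ΣF_x = 100.4 N, ΣF_y = 318.1 N.
For equilibrium the remaining force must supply (−ΣF_x, −ΣF_y) = (-100.4, -318.1) N.
Magnitude = √((-100.4)² + (-318.1)²) = 333.5 N; direction = atan2(-318.1, -100.4) = 252.5°.

F ≈ 334 N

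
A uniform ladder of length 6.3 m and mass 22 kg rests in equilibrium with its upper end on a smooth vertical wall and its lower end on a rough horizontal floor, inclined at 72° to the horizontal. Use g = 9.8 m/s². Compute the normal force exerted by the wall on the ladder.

Torques about the foot: N_wall · 6.3 sin 72° = 22×9.8×3.15 cos 72° → N_wall = 35.026 N.

N_wall ≈ 35 N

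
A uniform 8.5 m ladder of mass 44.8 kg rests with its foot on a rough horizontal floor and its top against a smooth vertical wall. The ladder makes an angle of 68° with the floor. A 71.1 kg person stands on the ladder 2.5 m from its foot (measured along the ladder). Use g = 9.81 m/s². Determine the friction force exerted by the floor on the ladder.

Torques about the foot: N_wall · 8.5 sin 68° = 44.8×9.81×4.25 cos 68° + 71.1×9.81×2.5 cos 68° → N_wall = 171.67 N.
ΣF_x = 0: f_floor = N_wall = 171.67 N.

f ≈ 172 N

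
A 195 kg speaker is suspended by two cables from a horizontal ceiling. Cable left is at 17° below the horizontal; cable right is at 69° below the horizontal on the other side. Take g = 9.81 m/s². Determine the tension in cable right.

Weight W = 195 × 9.81 = 1913 N acts straight down.
Horizontal: T_left cos 17° = T_right cos 69°  →  T_left = 0.3747 T_right.
Vertical: T_left sin 17° + T_right sin 69° = 1913.
Substituting the horizontal relation into the vertical equation gives 1.043 T_right = 1913, so T_right = 1834 N.

T_right ≈ 1830 N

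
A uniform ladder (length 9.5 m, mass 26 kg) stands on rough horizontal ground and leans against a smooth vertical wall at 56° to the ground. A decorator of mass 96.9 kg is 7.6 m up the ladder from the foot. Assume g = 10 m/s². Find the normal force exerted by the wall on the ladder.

N_wall ≈ 611 N

Torques about the foot: N_wall · 9.5 sin 56° = 26×10×4.75 cos 56° + 96.9×10×7.6 cos 56° → N_wall = 610.57 N.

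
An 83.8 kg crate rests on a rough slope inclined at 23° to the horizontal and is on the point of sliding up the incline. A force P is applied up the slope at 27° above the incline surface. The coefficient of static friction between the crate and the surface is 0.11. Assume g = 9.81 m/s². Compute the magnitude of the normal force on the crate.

On the verge of sliding up the incline, friction equals μN and acts down the slope.
Perpendicular: N + P sin 27° = W cos 23° = 756.7 N.
Along incline: P cos 27° = W sin 23° + μN  with W sin 23° = 321.2 N.
Solving the pair for P and N: P = 429.8 N, N = 561.6 N (and f = μN = 61.77 N).

N ≈ 562 N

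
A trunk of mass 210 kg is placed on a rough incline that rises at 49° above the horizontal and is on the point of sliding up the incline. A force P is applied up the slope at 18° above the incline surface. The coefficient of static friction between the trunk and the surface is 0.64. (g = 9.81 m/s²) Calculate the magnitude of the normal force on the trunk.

On the verge of sliding up the incline, friction equals μN and acts down the slope.
Perpendicular: N + P sin 18° = W cos 49° = 1352 N.
Along incline: P cos 18° = W sin 49° + μN  with W sin 49° = 1555 N.
Solving the pair for P and N: P = 2106 N, N = 700.7 N (and f = μN = 448.4 N).

N ≈ 701 N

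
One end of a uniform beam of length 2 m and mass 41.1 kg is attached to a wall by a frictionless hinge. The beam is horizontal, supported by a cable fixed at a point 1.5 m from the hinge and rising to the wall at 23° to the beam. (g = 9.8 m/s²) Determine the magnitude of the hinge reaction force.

|H| ≈ 647 N

Take torques about the hinge: T sin 23° · 1.5 = 41.1×9.8×1 = 402.78 N·m.
So T = 402.78 / (0.3907 × 1.5) = 687.22 N.
ΣF_x = 0: H_x = T cos 23° = 632.59 N.
ΣF_y = 0: H_y = (41.1×9.8) − T sin 23° = 402.78 − 268.52 = 134.26 N.
|H| = √(H_x² + H_y²) = √((632.59)² + (134.26)²) = 646.68 N.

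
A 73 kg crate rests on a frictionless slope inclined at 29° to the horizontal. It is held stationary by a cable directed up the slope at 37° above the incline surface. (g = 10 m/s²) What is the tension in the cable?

T ≈ 443 N

Take axes along and perpendicular to the incline. Weight components: W sin 29° = 353.9 N down-slope, W cos 29° = 638.5 N into the surface.
Along incline: T cos 37° = W sin 29° → T = 443.1 N.
Perpendicular: N = W cos 29° − T sin 37° = 371.8 N.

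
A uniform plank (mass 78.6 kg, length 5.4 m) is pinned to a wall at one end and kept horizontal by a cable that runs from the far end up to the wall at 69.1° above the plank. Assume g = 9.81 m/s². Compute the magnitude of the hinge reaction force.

Take torques about the hinge: T sin 69.1° · 5.4 = 78.6×9.81×2.7 = 2081.9 N·m.
So T = 2081.9 / (0.9342 × 5.4) = 412.69 N.
ΣF_x = 0: H_x = T cos 69.1° = 147.22 N.
ΣF_y = 0: H_y = (78.6×9.81) − T sin 69.1° = 771.07 − 385.53 = 385.53 N.
|H| = √(H_x² + H_y²) = √((147.22)² + (385.53)²) = 412.69 N.

|H| ≈ 413 N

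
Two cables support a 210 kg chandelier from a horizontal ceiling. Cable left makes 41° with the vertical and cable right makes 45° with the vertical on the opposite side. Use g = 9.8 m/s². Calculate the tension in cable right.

Angles from the horizontal: cable left is 90° − 41° = 49°, cable right is 90° − 45° = 45°.
Weight W = 210 × 9.8 = 2058 N acts straight down.
Horizontal: T_left cos 49° = T_right cos 45°  →  T_left = 1.078 T_right.
Vertical: T_left sin 49° + T_right sin 45° = 2058.
Substituting the horizontal relation into the vertical equation gives 1.521 T_right = 2058, so T_right = 1353 N.

T_right ≈ 1350 N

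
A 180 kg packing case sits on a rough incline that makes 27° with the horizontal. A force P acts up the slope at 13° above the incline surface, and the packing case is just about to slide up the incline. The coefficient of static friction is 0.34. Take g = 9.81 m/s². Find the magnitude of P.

On the verge of sliding up the incline, friction equals μN and acts down the slope.
Perpendicular: N + P sin 13° = W cos 27° = 1573 N.
Along incline: P cos 13° = W sin 27° + μN  with W sin 27° = 801.7 N.
Solving the pair for P and N: P = 1272 N, N = 1287 N (and f = μN = 437.7 N).

P ≈ 1270 N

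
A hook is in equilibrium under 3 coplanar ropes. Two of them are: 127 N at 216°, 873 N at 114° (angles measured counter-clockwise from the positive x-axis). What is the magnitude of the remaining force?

Sum the known components: ΣF_x = -457.8 N, ΣF_y = 722.9 N.
For equilibrium the remaining force must supply (−ΣF_x, −ΣF_y) = (457.8, -722.9) N.
Magnitude = √((457.8)² + (-722.9)²) = 855.7 N; direction = atan2(-722.9, 457.8) = 302.3°.

F ≈ 856 N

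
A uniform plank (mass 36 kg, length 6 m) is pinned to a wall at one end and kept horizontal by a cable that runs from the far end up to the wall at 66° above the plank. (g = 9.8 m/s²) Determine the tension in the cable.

Take torques about the hinge: T sin 66° · 6 = 36×9.8×3 = 1058.4 N·m.
So T = 1058.4 / (0.9135 × 6) = 193.09 N.

T ≈ 193 N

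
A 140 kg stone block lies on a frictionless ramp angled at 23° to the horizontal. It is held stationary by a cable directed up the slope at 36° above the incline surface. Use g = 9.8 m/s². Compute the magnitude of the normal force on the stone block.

Take axes along and perpendicular to the incline. Weight components: W sin 23° = 536.1 N down-slope, W cos 23° = 1263 N into the surface.
Along incline: T cos 36° = W sin 23° → T = 662.6 N.
Perpendicular: N = W cos 23° − T sin 36° = 873.4 N.

N ≈ 873 N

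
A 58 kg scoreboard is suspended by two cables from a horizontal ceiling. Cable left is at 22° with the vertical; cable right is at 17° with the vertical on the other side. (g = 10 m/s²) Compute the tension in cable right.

T_right ≈ 345 N

Angles from the horizontal: cable left is 90° − 22° = 68°, cable right is 90° − 17° = 73°.
Weight W = 58 × 10 = 580 N acts straight down.
Horizontal: T_left cos 68° = T_right cos 73°  →  T_left = 0.7805 T_right.
Vertical: T_left sin 68° + T_right sin 73° = 580.
Substituting the horizontal relation into the vertical equation gives 1.68 T_right = 580, so T_right = 345.2 N.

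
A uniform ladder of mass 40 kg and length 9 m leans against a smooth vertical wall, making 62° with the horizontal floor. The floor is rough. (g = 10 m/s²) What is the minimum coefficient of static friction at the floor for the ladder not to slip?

μ_min ≈ 0.266

ΣF_y = 0: N_floor = 40×10 = 400 N.
Torques about the foot: N_wall · 9 sin 62° = 40×10×4.5 cos 62° → N_wall = 106.34 N.
ΣF_x = 0: f_floor = N_wall = 106.34 N.
μ_min = f_floor / N_floor = 106.34 / 400 = 0.2659.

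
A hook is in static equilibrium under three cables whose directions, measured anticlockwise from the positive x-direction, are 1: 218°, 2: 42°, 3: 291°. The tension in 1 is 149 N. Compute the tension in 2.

Resolve: ΣF_x = 149 cos 218° + T_2 cos 42° + T_3 cos 291° = 0.
        ΣF_y = 149 sin 218° + T_2 sin 42° + T_3 sin 291° = 0.
The known terms sum to (-117.4, -91.73) N, so 0.7431 T_2 + 0.3584 T_3 = 117.4 and 0.6691 T_2 − 0.9336 T_3 = 91.73.
Solving simultaneously: T_2 = 152.6 N, T_3 = 11.13 N.

T_2 ≈ 153 N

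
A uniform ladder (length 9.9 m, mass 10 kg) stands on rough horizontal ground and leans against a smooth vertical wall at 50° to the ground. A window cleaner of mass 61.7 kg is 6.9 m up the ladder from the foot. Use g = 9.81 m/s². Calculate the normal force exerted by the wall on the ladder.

Torques about the foot: N_wall · 9.9 sin 50° = 10×9.81×4.95 cos 50° + 61.7×9.81×6.9 cos 50° → N_wall = 395.14 N.

N_wall ≈ 395 N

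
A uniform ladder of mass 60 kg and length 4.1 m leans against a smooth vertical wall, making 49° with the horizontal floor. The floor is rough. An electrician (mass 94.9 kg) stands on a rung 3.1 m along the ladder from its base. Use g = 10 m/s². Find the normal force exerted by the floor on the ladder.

N_floor ≈ 1550 N

ΣF_y = 0: N_floor = 60×10 + 94.9×10 = 1549 N.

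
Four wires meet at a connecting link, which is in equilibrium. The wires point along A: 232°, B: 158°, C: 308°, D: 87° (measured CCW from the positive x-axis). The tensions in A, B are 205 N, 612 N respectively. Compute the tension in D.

T_D ≈ 770 N

Resolve: ΣF_x = 205 cos 232° + 612 cos 158° + T_C cos 308° + T_D cos 87° = 0.
        ΣF_y = 205 sin 232° + 612 sin 158° + T_C sin 308° + T_D sin 87° = 0.
The known terms sum to (-693.6, 67.72) N, so 0.6157 T_C + 0.0523 T_D = 693.6 and -0.7880 T_C + 0.9986 T_D = -67.72.
Solving simultaneously: T_C = 1061 N, T_D = 769.6 N.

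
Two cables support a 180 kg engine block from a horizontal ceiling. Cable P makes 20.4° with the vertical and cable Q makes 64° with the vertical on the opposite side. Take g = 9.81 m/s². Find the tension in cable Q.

T_Q ≈ 618 N

Angles from the horizontal: cable P is 90° − 20.4° = 69.6°, cable Q is 90° − 64° = 26°.
Weight W = 180 × 9.81 = 1766 N acts straight down.
Horizontal: T_P cos 69.6° = T_Q cos 26°  →  T_P = 2.579 T_Q.
Vertical: T_P sin 69.6° + T_Q sin 26° = 1766.
Substituting the horizontal relation into the vertical equation gives 2.855 T_Q = 1766, so T_Q = 618.5 N.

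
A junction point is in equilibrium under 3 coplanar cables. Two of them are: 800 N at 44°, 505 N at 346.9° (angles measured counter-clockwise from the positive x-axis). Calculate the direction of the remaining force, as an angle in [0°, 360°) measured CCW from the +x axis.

θ ≈ 202°

Sum the known components: ΣF_x = 1067 N, ΣF_y = 441.3 N.
For equilibrium the remaining force must supply (−ΣF_x, −ΣF_y) = (-1067, -441.3) N.
Magnitude = √((-1067)² + (-441.3)²) = 1155 N; direction = atan2(-441.3, -1067) = 202.5°.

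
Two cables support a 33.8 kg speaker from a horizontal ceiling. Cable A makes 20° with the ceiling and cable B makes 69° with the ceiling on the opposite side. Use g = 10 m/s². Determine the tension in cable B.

Weight W = 33.8 × 10 = 338 N acts straight down.
Horizontal: T_A cos 20° = T_B cos 69°  →  T_A = 0.3814 T_B.
Vertical: T_A sin 20° + T_B sin 69° = 338.
Substituting the horizontal relation into the vertical equation gives 1.064 T_B = 338, so T_B = 317.7 N.

T_B ≈ 318 N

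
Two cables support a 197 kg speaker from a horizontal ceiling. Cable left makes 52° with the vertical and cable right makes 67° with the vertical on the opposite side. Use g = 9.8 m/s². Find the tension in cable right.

Angles from the horizontal: cable left is 90° − 52° = 38°, cable right is 90° − 67° = 23°.
Weight W = 197 × 9.8 = 1931 N acts straight down.
Horizontal: T_left cos 38° = T_right cos 23°  →  T_left = 1.168 T_right.
Vertical: T_left sin 38° + T_right sin 23° = 1931.
Substituting the horizontal relation into the vertical equation gives 1.11 T_right = 1931, so T_right = 1739 N.

T_right ≈ 1740 N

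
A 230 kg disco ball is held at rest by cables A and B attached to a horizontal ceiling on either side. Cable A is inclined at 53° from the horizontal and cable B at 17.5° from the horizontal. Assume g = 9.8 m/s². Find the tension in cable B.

T_B ≈ 1440 N

Weight W = 230 × 9.8 = 2254 N acts straight down.
Horizontal: T_A cos 53° = T_B cos 17.5°  →  T_A = 1.585 T_B.
Vertical: T_A sin 53° + T_B sin 17.5° = 2254.
Substituting the horizontal relation into the vertical equation gives 1.566 T_B = 2254, so T_B = 1439 N.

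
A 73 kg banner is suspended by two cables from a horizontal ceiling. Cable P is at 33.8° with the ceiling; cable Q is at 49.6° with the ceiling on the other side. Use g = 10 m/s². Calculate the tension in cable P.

T_P ≈ 476 N

Weight W = 73 × 10 = 730 N acts straight down.
Horizontal: T_P cos 33.8° = T_Q cos 49.6°  →  T_Q = 1.282 T_P.
Vertical: T_P sin 33.8° + T_Q sin 49.6° = 730.
Substituting the horizontal relation into the vertical equation gives 1.533 T_P = 730, so T_P = 476.3 N.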